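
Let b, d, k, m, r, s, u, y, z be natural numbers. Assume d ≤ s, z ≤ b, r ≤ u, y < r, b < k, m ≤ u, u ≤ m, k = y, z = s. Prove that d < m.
k = y and b < k, thus b < y. Since z ≤ b, z < y. Since z = s, s < y. u ≤ m and m ≤ u, hence u = m. r ≤ u, so r ≤ m. Since y < r, y < m. s < y, so s < m. Since d ≤ s, d < m.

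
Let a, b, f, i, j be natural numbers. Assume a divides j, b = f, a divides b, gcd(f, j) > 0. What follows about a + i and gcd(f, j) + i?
a + i ≤ gcd(f, j) + i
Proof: b = f and a divides b, thus a divides f. a divides j, so a divides gcd(f, j). gcd(f, j) > 0, so a ≤ gcd(f, j). Then a + i ≤ gcd(f, j) + i.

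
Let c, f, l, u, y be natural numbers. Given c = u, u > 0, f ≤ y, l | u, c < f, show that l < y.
Because l | u and u > 0, l ≤ u. From c = u and c < f, u < f. l ≤ u, so l < f. f ≤ y, so l < y.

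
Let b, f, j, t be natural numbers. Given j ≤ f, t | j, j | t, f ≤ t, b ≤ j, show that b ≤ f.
t | j and j | t, thus t = j. Since f ≤ t, f ≤ j. Since j ≤ f, j = f. Since b ≤ j, b ≤ f.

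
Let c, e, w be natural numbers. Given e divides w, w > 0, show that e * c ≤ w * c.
e divides w and w > 0, therefore e ≤ w. By multiplying by a non-negative, e * c ≤ w * c.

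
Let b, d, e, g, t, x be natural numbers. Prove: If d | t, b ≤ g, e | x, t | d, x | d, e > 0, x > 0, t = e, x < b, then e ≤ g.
d | t and t | d, hence d = t. x | d, so x | t. t = e, so x | e. Since e > 0, x ≤ e. e | x and x > 0, thus e ≤ x. From x ≤ e, x = e. From x < b and b ≤ g, x < g. From x = e, e < g. Then e ≤ g.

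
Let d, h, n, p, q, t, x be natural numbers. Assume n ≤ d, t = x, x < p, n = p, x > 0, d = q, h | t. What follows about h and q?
h < q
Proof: From t = x and h | t, h | x. x > 0, so h ≤ x. From x < p, h < p. d = q and n ≤ d, hence n ≤ q. n = p, so p ≤ q. h < p, so h < q.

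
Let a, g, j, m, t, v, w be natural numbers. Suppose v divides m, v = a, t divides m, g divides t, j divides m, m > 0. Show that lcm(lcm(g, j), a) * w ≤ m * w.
g divides t and t divides m, so g divides m. j divides m, so lcm(g, j) divides m. v = a and v divides m, thus a divides m. lcm(g, j) divides m, so lcm(lcm(g, j), a) divides m. Since m > 0, lcm(lcm(g, j), a) ≤ m. By multiplying by a non-negative, lcm(lcm(g, j), a) * w ≤ m * w.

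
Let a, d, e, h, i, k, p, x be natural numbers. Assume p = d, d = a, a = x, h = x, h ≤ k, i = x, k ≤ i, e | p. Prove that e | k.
From p = d and d = a, p = a. Since a = x, p = x. h = x and h ≤ k, thus x ≤ k. i = x and k ≤ i, hence k ≤ x. Since x ≤ k, x = k. Since p = x, p = k. From e | p, e | k.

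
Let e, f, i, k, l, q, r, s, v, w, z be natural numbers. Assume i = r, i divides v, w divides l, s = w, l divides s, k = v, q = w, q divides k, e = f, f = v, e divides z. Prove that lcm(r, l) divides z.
i = r and i divides v, thus r divides v. s = w and l divides s, thus l divides w. Since w divides l, w = l. Since q = w and q divides k, w divides k. k = v, so w divides v. w = l, so l divides v. Since r divides v, lcm(r, l) divides v. Since e = f and f = v, e = v. Since e divides z, v divides z. Because lcm(r, l) divides v, lcm(r, l) divides z.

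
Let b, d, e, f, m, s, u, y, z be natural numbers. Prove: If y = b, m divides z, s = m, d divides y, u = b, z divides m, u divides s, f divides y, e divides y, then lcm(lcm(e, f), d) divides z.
Because e divides y and f divides y, lcm(e, f) divides y. d divides y, so lcm(lcm(e, f), d) divides y. Since y = b, lcm(lcm(e, f), d) divides b. m divides z and z divides m, hence m = z. Since s = m, s = z. Since u divides s, u divides z. u = b, so b divides z. Since lcm(lcm(e, f), d) divides b, lcm(lcm(e, f), d) divides z.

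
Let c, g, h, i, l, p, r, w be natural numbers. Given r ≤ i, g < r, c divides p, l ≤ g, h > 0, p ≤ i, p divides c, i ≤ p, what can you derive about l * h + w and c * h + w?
l * h + w < c * h + w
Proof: i ≤ p and p ≤ i, therefore i = p. From p divides c and c divides p, p = c. Since i = p, i = c. g < r and r ≤ i, therefore g < i. Because l ≤ g, l < i. i = c, so l < c. Combining with h > 0, by multiplying by a positive, l * h < c * h. Then l * h + w < c * h + w.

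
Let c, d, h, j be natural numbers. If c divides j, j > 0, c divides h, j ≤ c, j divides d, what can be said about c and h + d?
c divides h + d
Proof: Since c divides j and j > 0, c ≤ j. Since j ≤ c, j = c. Because j divides d, c divides d. Since c divides h, c divides h + d.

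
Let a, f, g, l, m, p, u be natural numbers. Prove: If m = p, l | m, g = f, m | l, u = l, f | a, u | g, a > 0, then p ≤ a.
l | m and m | l, therefore l = m. u = l, so u = m. g = f and u | g, hence u | f. From u = m, m | f. Since f | a, m | a. a > 0, so m ≤ a. m = p, so p ≤ a.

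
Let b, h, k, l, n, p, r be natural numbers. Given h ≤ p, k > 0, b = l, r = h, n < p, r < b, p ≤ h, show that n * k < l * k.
h ≤ p and p ≤ h, hence h = p. Since r = h, r = p. b = l and r < b, therefore r < l. r = p, so p < l. Since n < p, n < l. k > 0, so n * k < l * k.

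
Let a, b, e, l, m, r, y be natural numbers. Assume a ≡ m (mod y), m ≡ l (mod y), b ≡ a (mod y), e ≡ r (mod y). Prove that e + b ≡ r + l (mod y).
b ≡ a (mod y) and a ≡ m (mod y), so b ≡ m (mod y). From m ≡ l (mod y), b ≡ l (mod y). e ≡ r (mod y), so e + b ≡ r + l (mod y).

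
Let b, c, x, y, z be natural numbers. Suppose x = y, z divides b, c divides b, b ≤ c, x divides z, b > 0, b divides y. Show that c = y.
Because c divides b and b > 0, c ≤ b. b ≤ c, so c = b. Since x = y and x divides z, y divides z. Since z divides b, y divides b. Since b divides y, b = y. Since c = b, c = y.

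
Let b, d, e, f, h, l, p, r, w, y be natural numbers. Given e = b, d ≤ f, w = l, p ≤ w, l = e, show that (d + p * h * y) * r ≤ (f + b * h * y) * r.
Because w = l and l = e, w = e. e = b, so w = b. Since p ≤ w, p ≤ b. By multiplying by a non-negative, p * h ≤ b * h. By multiplying by a non-negative, p * h * y ≤ b * h * y. Since d ≤ f, d + p * h * y ≤ f + b * h * y. By multiplying by a non-negative, (d + p * h * y) * r ≤ (f + b * h * y) * r.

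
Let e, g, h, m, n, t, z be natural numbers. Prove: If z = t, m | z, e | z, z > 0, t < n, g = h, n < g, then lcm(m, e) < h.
m | z and e | z, therefore lcm(m, e) | z. Since z > 0, lcm(m, e) ≤ z. From z = t, lcm(m, e) ≤ t. Since t < n, lcm(m, e) < n. g = h and n < g, hence n < h. lcm(m, e) < n, so lcm(m, e) < h.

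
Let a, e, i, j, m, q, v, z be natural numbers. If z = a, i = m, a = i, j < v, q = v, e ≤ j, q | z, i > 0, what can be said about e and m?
e < m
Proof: e ≤ j and j < v, therefore e < v. z = a and a = i, hence z = i. Because q = v and q | z, v | z. z = i, so v | i. i > 0, so v ≤ i. e < v, so e < i. i = m, so e < m.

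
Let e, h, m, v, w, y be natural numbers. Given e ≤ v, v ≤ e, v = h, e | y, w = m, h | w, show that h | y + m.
e ≤ v and v ≤ e, therefore e = v. v = h, so e = h. Since e | y, h | y. Because w = m and h | w, h | m. h | y, so h | y + m.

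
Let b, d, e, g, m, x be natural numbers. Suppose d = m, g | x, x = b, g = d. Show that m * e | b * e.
g = d and d = m, hence g = m. From x = b and g | x, g | b. Since g = m, m | b. Then m * e | b * e.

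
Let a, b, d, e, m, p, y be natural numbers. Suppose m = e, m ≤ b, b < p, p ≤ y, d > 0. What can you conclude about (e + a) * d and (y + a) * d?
(e + a) * d < (y + a) * d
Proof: Because b < p and p ≤ y, b < y. Since m ≤ b, m < y. From m = e, e < y. Then e + a < y + a. Since d > 0, (e + a) * d < (y + a) * d.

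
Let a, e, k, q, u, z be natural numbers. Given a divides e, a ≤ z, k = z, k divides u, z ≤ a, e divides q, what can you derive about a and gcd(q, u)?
a divides gcd(q, u)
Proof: a divides e and e divides q, so a divides q. Because z ≤ a and a ≤ z, z = a. From k = z and k divides u, z divides u. z = a, so a divides u. From a divides q, a divides gcd(q, u).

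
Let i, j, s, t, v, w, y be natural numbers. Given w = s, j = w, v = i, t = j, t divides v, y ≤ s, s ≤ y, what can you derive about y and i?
y divides i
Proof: Since j = w and w = s, j = s. s ≤ y and y ≤ s, thus s = y. From j = s, j = y. Since v = i and t divides v, t divides i. Since t = j, j divides i. j = y, so y divides i.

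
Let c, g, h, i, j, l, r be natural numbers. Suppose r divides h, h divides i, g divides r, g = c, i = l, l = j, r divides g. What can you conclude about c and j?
c divides j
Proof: Since r divides g and g divides r, r = g. Since g = c, r = c. r divides h, so c divides h. i = l and h divides i, hence h divides l. Since l = j, h divides j. Since c divides h, c divides j.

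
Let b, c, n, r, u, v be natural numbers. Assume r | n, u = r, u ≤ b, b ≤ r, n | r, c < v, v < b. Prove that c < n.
Because u = r and u ≤ b, r ≤ b. b ≤ r, so b = r. r | n and n | r, hence r = n. b = r, so b = n. Since v < b, v < n. c < v, so c < n.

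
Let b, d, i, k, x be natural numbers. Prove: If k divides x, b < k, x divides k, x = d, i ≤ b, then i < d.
k divides x and x divides k, therefore k = x. x = d, so k = d. b < k, so b < d. i ≤ b, so i < d.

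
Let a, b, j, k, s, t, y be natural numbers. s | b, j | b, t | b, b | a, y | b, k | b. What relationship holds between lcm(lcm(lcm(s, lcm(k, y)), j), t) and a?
lcm(lcm(lcm(s, lcm(k, y)), j), t) | a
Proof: k | b and y | b, therefore lcm(k, y) | b. Since s | b, lcm(s, lcm(k, y)) | b. j | b, so lcm(lcm(s, lcm(k, y)), j) | b. t | b, so lcm(lcm(lcm(s, lcm(k, y)), j), t) | b. Since b | a, lcm(lcm(lcm(s, lcm(k, y)), j), t) | a.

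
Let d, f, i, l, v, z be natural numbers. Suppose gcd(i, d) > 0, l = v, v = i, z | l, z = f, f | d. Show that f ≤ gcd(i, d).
l = v and v = i, hence l = i. z = f and z | l, thus f | l. l = i, so f | i. f | d, so f | gcd(i, d). gcd(i, d) > 0, so f ≤ gcd(i, d).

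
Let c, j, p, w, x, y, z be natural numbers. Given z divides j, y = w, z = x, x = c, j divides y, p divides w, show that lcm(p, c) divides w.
Since z = x and x = c, z = c. y = w and j divides y, thus j divides w. Since z divides j, z divides w. z = c, so c divides w. Since p divides w, lcm(p, c) divides w.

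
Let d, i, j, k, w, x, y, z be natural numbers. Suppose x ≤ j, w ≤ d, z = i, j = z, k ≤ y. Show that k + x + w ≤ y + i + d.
j = z and z = i, thus j = i. Since x ≤ j, x ≤ i. w ≤ d, so x + w ≤ i + d. k ≤ y, so k + x + w ≤ y + i + d.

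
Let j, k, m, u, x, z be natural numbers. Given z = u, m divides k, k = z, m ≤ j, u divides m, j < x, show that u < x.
From k = z and m divides k, m divides z. Since z = u, m divides u. Because u divides m, m = u. m ≤ j and j < x, hence m < x. m = u, so u < x.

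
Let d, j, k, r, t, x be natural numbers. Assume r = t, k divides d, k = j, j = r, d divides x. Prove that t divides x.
k = j and j = r, hence k = r. r = t, so k = t. k divides d and d divides x, thus k divides x. Since k = t, t divides x.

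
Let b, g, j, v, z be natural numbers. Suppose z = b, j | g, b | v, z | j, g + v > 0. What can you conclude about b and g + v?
b ≤ g + v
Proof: Since z | j and j | g, z | g. z = b, so b | g. b | v, so b | g + v. Since g + v > 0, b ≤ g + v.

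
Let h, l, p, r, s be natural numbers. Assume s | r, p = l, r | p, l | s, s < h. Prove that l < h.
From p = l and r | p, r | l. Since s | r, s | l. l | s, so s = l. s < h, so l < h.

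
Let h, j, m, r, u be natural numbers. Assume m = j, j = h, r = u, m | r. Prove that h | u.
Since m = j and j = h, m = h. Because r = u and m | r, m | u. Since m = h, h | u.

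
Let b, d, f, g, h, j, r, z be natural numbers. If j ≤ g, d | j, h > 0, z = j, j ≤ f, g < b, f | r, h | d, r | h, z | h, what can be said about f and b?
f < b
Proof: Since h | d and d | j, h | j. z = j and z | h, thus j | h. h | j, so h = j. f | r and r | h, thus f | h. h > 0, so f ≤ h. Since h = j, f ≤ j. j ≤ f, so j = f. j ≤ g and g < b, so j < b. j = f, so f < b.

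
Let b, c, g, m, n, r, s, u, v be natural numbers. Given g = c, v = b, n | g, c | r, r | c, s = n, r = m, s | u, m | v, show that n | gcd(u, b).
s = n and s | u, therefore n | u. Since c | r and r | c, c = r. Since r = m, c = m. g = c and n | g, so n | c. Since c = m, n | m. Since v = b and m | v, m | b. Because n | m, n | b. From n | u, n | gcd(u, b).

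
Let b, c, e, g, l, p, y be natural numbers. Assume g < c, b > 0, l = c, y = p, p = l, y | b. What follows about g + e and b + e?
g + e < b + e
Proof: y = p and p = l, therefore y = l. l = c, so y = c. Since y | b and b > 0, y ≤ b. y = c, so c ≤ b. g < c, so g < b. Then g + e < b + e.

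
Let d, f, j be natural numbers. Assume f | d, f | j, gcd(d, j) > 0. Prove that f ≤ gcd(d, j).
From f | d and f | j, f | gcd(d, j). Because gcd(d, j) > 0, f ≤ gcd(d, j).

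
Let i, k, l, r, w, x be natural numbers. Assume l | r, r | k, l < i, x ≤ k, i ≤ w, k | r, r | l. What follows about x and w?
x < w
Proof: Because l | r and r | l, l = r. r | k and k | r, so r = k. From l = r, l = k. l < i and i ≤ w, thus l < w. Since l = k, k < w. x ≤ k, so x < w.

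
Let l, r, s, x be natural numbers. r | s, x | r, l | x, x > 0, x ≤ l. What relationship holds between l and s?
l | s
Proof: From l | x and x > 0, l ≤ x. Since x ≤ l, x = l. x | r and r | s, therefore x | s. Since x = l, l | s.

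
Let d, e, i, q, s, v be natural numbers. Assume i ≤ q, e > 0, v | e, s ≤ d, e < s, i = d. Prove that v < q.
Since v | e and e > 0, v ≤ e. e < s, so v < s. i = d and i ≤ q, so d ≤ q. Since s ≤ d, s ≤ q. Since v < s, v < q.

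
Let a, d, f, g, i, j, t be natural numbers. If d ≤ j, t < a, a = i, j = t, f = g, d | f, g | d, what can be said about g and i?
g < i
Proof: f = g and d | f, therefore d | g. Since g | d, d = g. j = t and d ≤ j, hence d ≤ t. Because a = i and t < a, t < i. Since d ≤ t, d < i. Since d = g, g < i.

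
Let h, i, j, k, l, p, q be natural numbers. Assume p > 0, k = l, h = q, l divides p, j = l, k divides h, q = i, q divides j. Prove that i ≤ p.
From k = l and k divides h, l divides h. Since h = q, l divides q. j = l and q divides j, thus q divides l. Since l divides q, l = q. Since q = i, l = i. Because l divides p, i divides p. p > 0, so i ≤ p.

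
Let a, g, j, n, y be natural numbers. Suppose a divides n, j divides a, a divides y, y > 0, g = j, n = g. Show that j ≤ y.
n = g and a divides n, therefore a divides g. Since g = j, a divides j. j divides a, so a = j. a divides y and y > 0, therefore a ≤ y. Since a = j, j ≤ y.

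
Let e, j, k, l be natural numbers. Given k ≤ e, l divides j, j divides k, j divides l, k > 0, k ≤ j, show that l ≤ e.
From j divides k and k > 0, j ≤ k. Since k ≤ j, k = j. j divides l and l divides j, hence j = l. Since k = j, k = l. Since k ≤ e, l ≤ e.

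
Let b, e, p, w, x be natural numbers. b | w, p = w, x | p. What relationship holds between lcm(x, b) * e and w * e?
lcm(x, b) * e | w * e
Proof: Since p = w and x | p, x | w. Since b | w, lcm(x, b) | w. Then lcm(x, b) * e | w * e.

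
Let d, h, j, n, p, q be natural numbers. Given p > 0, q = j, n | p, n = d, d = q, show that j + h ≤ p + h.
Since n = d and n | p, d | p. Since d = q, q | p. p > 0, so q ≤ p. Since q = j, j ≤ p. Then j + h ≤ p + h.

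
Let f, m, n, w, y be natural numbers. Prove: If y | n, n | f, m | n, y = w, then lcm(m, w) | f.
y = w and y | n, so w | n. m | n, so lcm(m, w) | n. From n | f, lcm(m, w) | f.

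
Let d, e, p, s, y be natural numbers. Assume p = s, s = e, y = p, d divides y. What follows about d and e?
d divides e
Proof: Since p = s and s = e, p = e. y = p and d divides y, thus d divides p. p = e, so d divides e.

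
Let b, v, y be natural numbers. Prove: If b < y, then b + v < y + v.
b < y. By adding to both sides, b + v < y + v.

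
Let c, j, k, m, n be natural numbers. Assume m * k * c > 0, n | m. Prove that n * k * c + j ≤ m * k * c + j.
Because n | m, n * k | m * k. Then n * k * c | m * k * c. m * k * c > 0, so n * k * c ≤ m * k * c. Then n * k * c + j ≤ m * k * c + j.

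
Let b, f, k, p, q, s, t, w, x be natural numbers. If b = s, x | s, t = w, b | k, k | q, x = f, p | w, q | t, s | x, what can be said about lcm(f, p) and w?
lcm(f, p) | w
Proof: s | x and x | s, thus s = x. Since x = f, s = f. b | k and k | q, so b | q. Since q | t, b | t. t = w, so b | w. Since b = s, s | w. Since s = f, f | w. p | w, so lcm(f, p) | w.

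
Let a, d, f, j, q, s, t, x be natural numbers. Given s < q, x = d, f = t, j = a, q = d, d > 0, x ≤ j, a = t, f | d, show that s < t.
j = a and a = t, therefore j = t. From x ≤ j, x ≤ t. x = d, so d ≤ t. f = t and f | d, therefore t | d. d > 0, so t ≤ d. Since d ≤ t, d = t. q = d and s < q, so s < d. d = t, so s < t.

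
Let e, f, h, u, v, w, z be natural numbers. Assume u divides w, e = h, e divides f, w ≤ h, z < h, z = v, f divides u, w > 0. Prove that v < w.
e = h and e divides f, so h divides f. f divides u and u divides w, so f divides w. h divides f, so h divides w. Since w > 0, h ≤ w. Since w ≤ h, h = w. Since z = v and z < h, v < h. Since h = w, v < w.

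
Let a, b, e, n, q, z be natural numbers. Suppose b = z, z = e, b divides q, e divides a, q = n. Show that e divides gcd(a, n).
b = z and b divides q, so z divides q. z = e, so e divides q. q = n, so e divides n. e divides a, so e divides gcd(a, n).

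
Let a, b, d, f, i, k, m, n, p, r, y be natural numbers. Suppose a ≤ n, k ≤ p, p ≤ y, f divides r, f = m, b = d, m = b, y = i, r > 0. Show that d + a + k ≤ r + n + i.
Since f = m and m = b, f = b. Since f divides r, b divides r. Since r > 0, b ≤ r. Since b = d, d ≤ r. y = i and p ≤ y, thus p ≤ i. Since k ≤ p, k ≤ i. Since a ≤ n, a + k ≤ n + i. Because d ≤ r, d + a + k ≤ r + n + i.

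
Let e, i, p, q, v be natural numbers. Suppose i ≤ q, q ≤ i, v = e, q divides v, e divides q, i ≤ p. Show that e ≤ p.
From i ≤ q and q ≤ i, i = q. v = e and q divides v, thus q divides e. e divides q, so q = e. Because i = q, i = e. Since i ≤ p, e ≤ p.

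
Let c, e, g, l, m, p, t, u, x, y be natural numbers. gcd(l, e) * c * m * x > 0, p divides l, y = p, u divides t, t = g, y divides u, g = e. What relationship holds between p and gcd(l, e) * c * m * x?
p ≤ gcd(l, e) * c * m * x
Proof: y divides u and u divides t, thus y divides t. y = p, so p divides t. t = g, so p divides g. Since g = e, p divides e. p divides l, so p divides gcd(l, e). Then p divides gcd(l, e) * c. Then p divides gcd(l, e) * c * m. Then p divides gcd(l, e) * c * m * x. Since gcd(l, e) * c * m * x > 0, p ≤ gcd(l, e) * c * m * x.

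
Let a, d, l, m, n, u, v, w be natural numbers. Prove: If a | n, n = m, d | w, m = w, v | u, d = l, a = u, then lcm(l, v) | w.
Because d = l and d | w, l | w. n = m and m = w, so n = w. Since a = u and a | n, u | n. Since v | u, v | n. Since n = w, v | w. l | w, so lcm(l, v) | w.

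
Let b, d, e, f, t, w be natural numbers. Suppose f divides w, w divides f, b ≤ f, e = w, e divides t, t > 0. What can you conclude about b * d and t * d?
b * d ≤ t * d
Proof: Because f divides w and w divides f, f = w. b ≤ f, so b ≤ w. e divides t and t > 0, so e ≤ t. Since e = w, w ≤ t. Since b ≤ w, b ≤ t. By multiplying by a non-negative, b * d ≤ t * d.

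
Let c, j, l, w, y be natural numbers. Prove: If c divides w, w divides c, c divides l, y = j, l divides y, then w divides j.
Because c divides w and w divides c, c = w. y = j and l divides y, therefore l divides j. Because c divides l, c divides j. c = w, so w divides j.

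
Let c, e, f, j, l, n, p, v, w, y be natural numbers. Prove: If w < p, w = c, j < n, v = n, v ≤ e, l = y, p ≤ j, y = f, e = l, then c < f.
Because w = c and w < p, c < p. e = l and l = y, so e = y. v = n and v ≤ e, therefore n ≤ e. e = y, so n ≤ y. j < n, so j < y. p ≤ j, so p < y. y = f, so p < f. c < p, so c < f.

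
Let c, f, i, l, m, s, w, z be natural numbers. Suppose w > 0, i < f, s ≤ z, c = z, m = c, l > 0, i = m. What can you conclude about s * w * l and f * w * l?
s * w * l < f * w * l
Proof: m = c and c = z, hence m = z. i = m and i < f, so m < f. m = z, so z < f. s ≤ z, so s < f. Since w > 0, by multiplying by a positive, s * w < f * w. Since l > 0, by multiplying by a positive, s * w * l < f * w * l.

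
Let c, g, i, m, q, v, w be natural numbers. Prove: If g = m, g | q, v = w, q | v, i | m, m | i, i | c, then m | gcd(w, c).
g = m and g | q, therefore m | q. v = w and q | v, thus q | w. m | q, so m | w. Since i | m and m | i, i = m. Since i | c, m | c. m | w, so m | gcd(w, c).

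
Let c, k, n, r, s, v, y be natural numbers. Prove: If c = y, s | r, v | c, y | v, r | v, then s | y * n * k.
From c = y and v | c, v | y. From y | v, v = y. From s | r and r | v, s | v. Because v = y, s | y. Then s | y * n. Then s | y * n * k.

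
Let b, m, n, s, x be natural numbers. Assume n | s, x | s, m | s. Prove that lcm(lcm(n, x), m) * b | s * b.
n | s and x | s, hence lcm(n, x) | s. Since m | s, lcm(lcm(n, x), m) | s. Then lcm(lcm(n, x), m) * b | s * b.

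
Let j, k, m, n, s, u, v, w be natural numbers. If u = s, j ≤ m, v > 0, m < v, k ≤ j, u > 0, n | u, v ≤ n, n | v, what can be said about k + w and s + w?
k + w < s + w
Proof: n | v and v > 0, hence n ≤ v. From v ≤ n, v = n. j ≤ m and m < v, so j < v. k ≤ j, so k < v. Since v = n, k < n. n | u and u > 0, thus n ≤ u. Since u = s, n ≤ s. Since k < n, k < s. Then k + w < s + w.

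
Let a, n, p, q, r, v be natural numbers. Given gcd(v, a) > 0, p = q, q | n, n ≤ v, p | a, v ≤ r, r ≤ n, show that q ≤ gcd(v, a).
From v ≤ r and r ≤ n, v ≤ n. Because n ≤ v, n = v. Since q | n, q | v. p = q and p | a, therefore q | a. q | v, so q | gcd(v, a). From gcd(v, a) > 0, q ≤ gcd(v, a).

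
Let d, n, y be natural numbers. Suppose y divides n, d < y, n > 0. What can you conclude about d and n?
d < n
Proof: From y divides n and n > 0, y ≤ n. d < y, so d < n.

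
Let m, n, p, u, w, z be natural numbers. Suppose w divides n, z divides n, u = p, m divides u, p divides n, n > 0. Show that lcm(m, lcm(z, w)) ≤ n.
Because u = p and m divides u, m divides p. p divides n, so m divides n. From z divides n and w divides n, lcm(z, w) divides n. Since m divides n, lcm(m, lcm(z, w)) divides n. n > 0, so lcm(m, lcm(z, w)) ≤ n.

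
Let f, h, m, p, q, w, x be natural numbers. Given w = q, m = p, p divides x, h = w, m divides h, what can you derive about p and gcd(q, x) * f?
p divides gcd(q, x) * f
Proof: h = w and w = q, therefore h = q. Because m divides h, m divides q. Since m = p, p divides q. p divides x, so p divides gcd(q, x). Then p divides gcd(q, x) * f.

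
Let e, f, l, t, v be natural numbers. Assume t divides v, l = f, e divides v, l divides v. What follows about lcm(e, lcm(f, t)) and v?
lcm(e, lcm(f, t)) divides v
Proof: Since l = f and l divides v, f divides v. t divides v, so lcm(f, t) divides v. Since e divides v, lcm(e, lcm(f, t)) divides v.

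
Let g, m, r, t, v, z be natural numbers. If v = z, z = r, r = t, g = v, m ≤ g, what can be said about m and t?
m ≤ t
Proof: v = z and z = r, hence v = r. r = t, so v = t. g = v and m ≤ g, hence m ≤ v. Since v = t, m ≤ t.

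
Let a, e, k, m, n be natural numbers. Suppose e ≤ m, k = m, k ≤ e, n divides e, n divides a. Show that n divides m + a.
Since k = m and k ≤ e, m ≤ e. Since e ≤ m, e = m. n divides e, so n divides m. n divides a, so n divides m + a.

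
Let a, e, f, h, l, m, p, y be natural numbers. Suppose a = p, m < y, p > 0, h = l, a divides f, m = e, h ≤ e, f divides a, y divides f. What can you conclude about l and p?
l < p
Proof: From h = l and h ≤ e, l ≤ e. m = e and m < y, therefore e < y. l ≤ e, so l < y. f divides a and a divides f, therefore f = a. a = p, so f = p. y divides f, so y divides p. p > 0, so y ≤ p. Since l < y, l < p.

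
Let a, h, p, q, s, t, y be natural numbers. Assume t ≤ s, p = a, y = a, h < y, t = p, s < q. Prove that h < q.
y = a and h < y, hence h < a. t = p and p = a, hence t = a. Since t ≤ s, a ≤ s. s < q, so a < q. Since h < a, h < q.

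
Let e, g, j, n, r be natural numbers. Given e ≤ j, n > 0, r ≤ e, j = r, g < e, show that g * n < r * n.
j = r and e ≤ j, so e ≤ r. Since r ≤ e, e = r. From g < e, g < r. Since n > 0, by multiplying by a positive, g * n < r * n.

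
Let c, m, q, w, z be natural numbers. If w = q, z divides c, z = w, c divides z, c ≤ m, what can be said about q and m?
q ≤ m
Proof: Because z = w and w = q, z = q. c divides z and z divides c, therefore c = z. c ≤ m, so z ≤ m. z = q, so q ≤ m.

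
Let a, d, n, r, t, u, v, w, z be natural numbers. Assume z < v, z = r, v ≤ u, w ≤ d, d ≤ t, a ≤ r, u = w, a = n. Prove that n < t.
a = n and a ≤ r, therefore n ≤ r. u = w and v ≤ u, thus v ≤ w. w ≤ d, so v ≤ d. z < v, so z < d. z = r, so r < d. d ≤ t, so r < t. n ≤ r, so n < t.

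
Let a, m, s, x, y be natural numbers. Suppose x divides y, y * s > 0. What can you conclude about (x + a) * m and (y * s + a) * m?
(x + a) * m ≤ (y * s + a) * m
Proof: x divides y, therefore x divides y * s. Since y * s > 0, x ≤ y * s. Then x + a ≤ y * s + a. By multiplying by a non-negative, (x + a) * m ≤ (y * s + a) * m.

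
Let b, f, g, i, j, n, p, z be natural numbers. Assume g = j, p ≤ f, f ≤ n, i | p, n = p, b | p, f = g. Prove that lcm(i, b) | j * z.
Since n = p and f ≤ n, f ≤ p. From p ≤ f, p = f. From f = g, p = g. g = j, so p = j. i | p and b | p, therefore lcm(i, b) | p. p = j, so lcm(i, b) | j. Then lcm(i, b) | j * z.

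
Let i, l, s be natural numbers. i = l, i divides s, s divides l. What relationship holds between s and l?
s = l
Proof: i = l and i divides s, therefore l divides s. Since s divides l, l = s. Then s = l.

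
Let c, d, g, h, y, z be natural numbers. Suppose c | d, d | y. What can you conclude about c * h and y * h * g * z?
c * h | y * h * g * z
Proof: c | d and d | y, so c | y. Then c * h | y * h. Then c * h | y * h * g. Then c * h | y * h * g * z.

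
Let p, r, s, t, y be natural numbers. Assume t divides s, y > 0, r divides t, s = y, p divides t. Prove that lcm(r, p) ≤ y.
r divides t and p divides t, therefore lcm(r, p) divides t. s = y and t divides s, therefore t divides y. Since lcm(r, p) divides t, lcm(r, p) divides y. Since y > 0, lcm(r, p) ≤ y.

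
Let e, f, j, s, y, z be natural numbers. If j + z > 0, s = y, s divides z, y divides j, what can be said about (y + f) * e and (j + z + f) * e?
(y + f) * e ≤ (j + z + f) * e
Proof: s = y and s divides z, hence y divides z. Since y divides j, y divides j + z. j + z > 0, so y ≤ j + z. Then y + f ≤ j + z + f. By multiplying by a non-negative, (y + f) * e ≤ (j + z + f) * e.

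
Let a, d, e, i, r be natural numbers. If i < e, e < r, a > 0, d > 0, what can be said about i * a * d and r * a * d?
i * a * d < r * a * d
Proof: From i < e and e < r, i < r. Since a > 0, i * a < r * a. Since d > 0, i * a * d < r * a * d.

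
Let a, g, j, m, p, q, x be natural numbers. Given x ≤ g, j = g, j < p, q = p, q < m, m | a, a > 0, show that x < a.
q = p and q < m, thus p < m. Since j < p, j < m. j = g, so g < m. Since x ≤ g, x < m. m | a and a > 0, hence m ≤ a. Since x < m, x < a.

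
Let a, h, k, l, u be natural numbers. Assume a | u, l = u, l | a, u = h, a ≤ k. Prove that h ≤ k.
Because l = u and l | a, u | a. Because a | u, a = u. Since u = h, a = h. Since a ≤ k, h ≤ k.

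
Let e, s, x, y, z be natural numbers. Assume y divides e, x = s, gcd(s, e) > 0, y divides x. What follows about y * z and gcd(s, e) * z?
y * z ≤ gcd(s, e) * z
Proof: x = s and y divides x, hence y divides s. From y divides e, y divides gcd(s, e). Since gcd(s, e) > 0, y ≤ gcd(s, e). By multiplying by a non-negative, y * z ≤ gcd(s, e) * z.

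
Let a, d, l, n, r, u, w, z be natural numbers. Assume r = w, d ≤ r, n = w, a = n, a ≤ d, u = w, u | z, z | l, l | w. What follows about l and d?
l = d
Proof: r = w and d ≤ r, so d ≤ w. a = n and a ≤ d, therefore n ≤ d. n = w, so w ≤ d. From d ≤ w, d = w. u | z and z | l, therefore u | l. u = w, so w | l. From l | w, w = l. d = w, so d = l. Then l = d.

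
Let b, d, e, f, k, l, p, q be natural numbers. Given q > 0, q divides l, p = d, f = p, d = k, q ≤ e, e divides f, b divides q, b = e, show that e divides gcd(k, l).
p = d and d = k, so p = k. f = p and e divides f, therefore e divides p. Since p = k, e divides k. b = e and b divides q, hence e divides q. q > 0, so e ≤ q. Since q ≤ e, q = e. q divides l, so e divides l. From e divides k, e divides gcd(k, l).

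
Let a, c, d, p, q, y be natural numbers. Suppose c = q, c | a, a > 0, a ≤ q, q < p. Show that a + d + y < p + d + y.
c = q and c | a, therefore q | a. Since a > 0, q ≤ a. a ≤ q, so q = a. Since q < p, a < p. Then a + d < p + d. Then a + d + y < p + d + y.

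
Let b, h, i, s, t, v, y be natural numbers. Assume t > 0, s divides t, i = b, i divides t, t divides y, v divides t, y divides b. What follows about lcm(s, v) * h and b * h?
lcm(s, v) * h ≤ b * h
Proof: t divides y and y divides b, therefore t divides b. i = b and i divides t, hence b divides t. Because t divides b, t = b. s divides t and v divides t, thus lcm(s, v) divides t. t > 0, so lcm(s, v) ≤ t. Since t = b, lcm(s, v) ≤ b. By multiplying by a non-negative, lcm(s, v) * h ≤ b * h.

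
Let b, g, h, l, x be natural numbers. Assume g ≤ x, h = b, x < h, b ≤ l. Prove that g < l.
h = b and x < h, hence x < b. g ≤ x, so g < b. b ≤ l, so g < l.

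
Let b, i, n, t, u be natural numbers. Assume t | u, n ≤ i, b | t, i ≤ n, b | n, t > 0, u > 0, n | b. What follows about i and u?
i ≤ u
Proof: b | n and n | b, so b = n. n ≤ i and i ≤ n, therefore n = i. b = n, so b = i. Since b | t and t > 0, b ≤ t. From t | u and u > 0, t ≤ u. b ≤ t, so b ≤ u. Since b = i, i ≤ u.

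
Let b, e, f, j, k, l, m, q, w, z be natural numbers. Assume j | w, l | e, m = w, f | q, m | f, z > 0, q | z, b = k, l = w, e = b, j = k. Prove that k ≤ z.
Since e = b and l | e, l | b. Since b = k, l | k. l = w, so w | k. Because j = k and j | w, k | w. Since w | k, w = k. m = w and m | f, therefore w | f. f | q and q | z, therefore f | z. w | f, so w | z. z > 0, so w ≤ z. Since w = k, k ≤ z.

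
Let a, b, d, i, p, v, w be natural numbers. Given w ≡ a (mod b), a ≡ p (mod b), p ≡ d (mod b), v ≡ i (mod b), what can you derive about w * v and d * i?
w * v ≡ d * i (mod b)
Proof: w ≡ a (mod b) and a ≡ p (mod b), therefore w ≡ p (mod b). Since p ≡ d (mod b), w ≡ d (mod b). Since v ≡ i (mod b), by multiplying congruences, w * v ≡ d * i (mod b).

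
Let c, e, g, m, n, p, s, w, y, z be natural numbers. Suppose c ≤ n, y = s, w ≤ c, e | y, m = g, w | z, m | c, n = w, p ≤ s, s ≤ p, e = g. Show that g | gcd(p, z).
s ≤ p and p ≤ s, so s = p. y = s and e | y, hence e | s. Since e = g, g | s. s = p, so g | p. m = g and m | c, so g | c. n = w and c ≤ n, so c ≤ w. w ≤ c, so w = c. Since w | z, c | z. Since g | c, g | z. g | p, so g | gcd(p, z).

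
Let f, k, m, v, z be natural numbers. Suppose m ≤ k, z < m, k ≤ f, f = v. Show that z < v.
From m ≤ k and k ≤ f, m ≤ f. z < m, so z < f. Since f = v, z < v.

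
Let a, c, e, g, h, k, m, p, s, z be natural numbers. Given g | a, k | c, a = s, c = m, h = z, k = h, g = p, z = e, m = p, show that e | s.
Since h = z and z = e, h = e. c = m and k | c, so k | m. From m = p, k | p. a = s and g | a, therefore g | s. Since g = p, p | s. Since k | p, k | s. Since k = h, h | s. Since h = e, e | s.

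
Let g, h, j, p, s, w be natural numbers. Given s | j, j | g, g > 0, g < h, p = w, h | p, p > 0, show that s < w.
s | j and j | g, hence s | g. g > 0, so s ≤ g. g < h, so s < h. h | p and p > 0, thus h ≤ p. Since p = w, h ≤ w. Since s < h, s < w.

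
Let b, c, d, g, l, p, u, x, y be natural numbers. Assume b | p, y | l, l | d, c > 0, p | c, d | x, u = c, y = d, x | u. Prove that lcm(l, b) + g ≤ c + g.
Since y = d and y | l, d | l. l | d, so d = l. Since d | x and x | u, d | u. u = c, so d | c. d = l, so l | c. b | p and p | c, therefore b | c. Since l | c, lcm(l, b) | c. From c > 0, lcm(l, b) ≤ c. Then lcm(l, b) + g ≤ c + g.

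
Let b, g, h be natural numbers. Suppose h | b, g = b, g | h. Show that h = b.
From g = b and g | h, b | h. h | b, so h = b.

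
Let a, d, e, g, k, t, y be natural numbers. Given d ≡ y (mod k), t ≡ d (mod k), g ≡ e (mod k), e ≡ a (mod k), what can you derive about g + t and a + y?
g + t ≡ a + y (mod k)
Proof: g ≡ e (mod k) and e ≡ a (mod k), hence g ≡ a (mod k). t ≡ d (mod k) and d ≡ y (mod k), hence t ≡ y (mod k). Using g ≡ a (mod k) and adding congruences, g + t ≡ a + y (mod k).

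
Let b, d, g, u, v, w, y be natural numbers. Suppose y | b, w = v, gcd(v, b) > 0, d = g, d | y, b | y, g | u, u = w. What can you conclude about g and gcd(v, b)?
g ≤ gcd(v, b)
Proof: u = w and w = v, thus u = v. Since g | u, g | v. From y | b and b | y, y = b. Because d = g and d | y, g | y. Since y = b, g | b. g | v, so g | gcd(v, b). gcd(v, b) > 0, so g ≤ gcd(v, b).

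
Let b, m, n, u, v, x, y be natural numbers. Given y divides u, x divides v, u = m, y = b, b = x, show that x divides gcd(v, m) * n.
y = b and b = x, hence y = x. Since y divides u, x divides u. u = m, so x divides m. Because x divides v, x divides gcd(v, m). Then x divides gcd(v, m) * n.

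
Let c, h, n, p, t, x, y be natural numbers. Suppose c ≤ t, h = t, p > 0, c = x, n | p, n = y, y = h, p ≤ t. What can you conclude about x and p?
x ≤ p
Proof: n = y and y = h, hence n = h. Since n | p, h | p. p > 0, so h ≤ p. Since h = t, t ≤ p. Since p ≤ t, t = p. c = x and c ≤ t, hence x ≤ t. Since t = p, x ≤ p.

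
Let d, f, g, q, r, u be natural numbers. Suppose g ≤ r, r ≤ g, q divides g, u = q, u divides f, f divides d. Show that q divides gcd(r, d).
g ≤ r and r ≤ g, therefore g = r. Since q divides g, q divides r. From u divides f and f divides d, u divides d. Since u = q, q divides d. Since q divides r, q divides gcd(r, d).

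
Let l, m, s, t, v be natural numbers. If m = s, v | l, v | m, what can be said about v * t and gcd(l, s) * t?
v * t | gcd(l, s) * t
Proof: m = s and v | m, hence v | s. Since v | l, v | gcd(l, s). Then v * t | gcd(l, s) * t.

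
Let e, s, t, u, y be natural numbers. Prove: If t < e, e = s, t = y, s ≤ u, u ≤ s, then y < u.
From s ≤ u and u ≤ s, s = u. e = s, so e = u. t = y and t < e, therefore y < e. Since e = u, y < u.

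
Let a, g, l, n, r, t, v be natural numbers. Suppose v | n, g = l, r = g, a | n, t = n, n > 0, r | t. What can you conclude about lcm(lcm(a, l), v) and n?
lcm(lcm(a, l), v) ≤ n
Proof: r = g and g = l, hence r = l. t = n and r | t, so r | n. From r = l, l | n. a | n, so lcm(a, l) | n. Since v | n, lcm(lcm(a, l), v) | n. Since n > 0, lcm(lcm(a, l), v) ≤ n.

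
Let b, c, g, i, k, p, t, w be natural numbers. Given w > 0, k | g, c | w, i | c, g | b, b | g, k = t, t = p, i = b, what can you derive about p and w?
p ≤ w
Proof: k = t and t = p, thus k = p. g | b and b | g, so g = b. Since k | g, k | b. Because i | c and c | w, i | w. Since i = b, b | w. k | b, so k | w. Since w > 0, k ≤ w. k = p, so p ≤ w.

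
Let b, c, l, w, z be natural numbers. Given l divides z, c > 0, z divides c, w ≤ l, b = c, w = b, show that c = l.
Because w = b and b = c, w = c. Since w ≤ l, c ≤ l. From l divides z and z divides c, l divides c. c > 0, so l ≤ c. From c ≤ l, c = l.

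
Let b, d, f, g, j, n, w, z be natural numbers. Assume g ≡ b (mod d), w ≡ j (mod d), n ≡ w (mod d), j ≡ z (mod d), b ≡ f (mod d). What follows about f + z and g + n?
f + z ≡ g + n (mod d)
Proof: g ≡ b (mod d) and b ≡ f (mod d), hence g ≡ f (mod d). Since n ≡ w (mod d) and w ≡ j (mod d), n ≡ j (mod d). Since j ≡ z (mod d), n ≡ z (mod d). g ≡ f (mod d), so g + n ≡ f + z (mod d). Then f + z ≡ g + n (mod d).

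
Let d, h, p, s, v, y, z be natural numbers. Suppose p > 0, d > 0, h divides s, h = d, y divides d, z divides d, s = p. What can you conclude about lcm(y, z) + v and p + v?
lcm(y, z) + v ≤ p + v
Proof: From y divides d and z divides d, lcm(y, z) divides d. Since d > 0, lcm(y, z) ≤ d. Since h = d and h divides s, d divides s. From s = p, d divides p. Because p > 0, d ≤ p. Since lcm(y, z) ≤ d, lcm(y, z) ≤ p. Then lcm(y, z) + v ≤ p + v.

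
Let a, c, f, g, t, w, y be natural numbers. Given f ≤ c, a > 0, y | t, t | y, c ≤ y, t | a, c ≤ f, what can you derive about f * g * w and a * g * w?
f * g * w ≤ a * g * w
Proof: c ≤ f and f ≤ c, therefore c = f. c ≤ y, so f ≤ y. t | y and y | t, thus t = y. Because t | a, y | a. Since a > 0, y ≤ a. f ≤ y, so f ≤ a. Then f * g ≤ a * g. Then f * g * w ≤ a * g * w.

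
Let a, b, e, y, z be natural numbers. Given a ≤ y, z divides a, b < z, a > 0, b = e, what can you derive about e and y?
e < y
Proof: b = e and b < z, thus e < z. z divides a and a > 0, hence z ≤ a. Since a ≤ y, z ≤ y. Since e < z, e < y.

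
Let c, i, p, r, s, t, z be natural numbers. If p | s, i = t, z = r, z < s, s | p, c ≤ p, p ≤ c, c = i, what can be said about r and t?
r < t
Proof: From c = i and i = t, c = t. Since s | p and p | s, s = p. From p ≤ c and c ≤ p, p = c. s = p, so s = c. Since z < s, z < c. z = r, so r < c. Since c = t, r < t.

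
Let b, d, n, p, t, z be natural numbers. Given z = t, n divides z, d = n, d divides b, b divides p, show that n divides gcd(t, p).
z = t and n divides z, so n divides t. d = n and d divides b, so n divides b. b divides p, so n divides p. Since n divides t, n divides gcd(t, p).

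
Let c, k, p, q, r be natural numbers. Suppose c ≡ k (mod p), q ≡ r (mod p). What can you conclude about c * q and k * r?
c * q ≡ k * r (mod p)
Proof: c ≡ k (mod p) and q ≡ r (mod p). By multiplying congruences, c * q ≡ k * r (mod p).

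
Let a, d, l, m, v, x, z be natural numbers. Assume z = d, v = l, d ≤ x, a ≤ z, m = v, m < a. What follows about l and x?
l < x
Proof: m = v and v = l, thus m = l. z = d and a ≤ z, hence a ≤ d. d ≤ x, so a ≤ x. m < a, so m < x. Since m = l, l < x.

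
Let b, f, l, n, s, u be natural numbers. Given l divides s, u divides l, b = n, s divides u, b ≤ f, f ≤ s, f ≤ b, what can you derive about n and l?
n ≤ l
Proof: From s divides u and u divides l, s divides l. l divides s, so s = l. Because f ≤ b and b ≤ f, f = b. b = n, so f = n. Since f ≤ s, n ≤ s. Since s = l, n ≤ l.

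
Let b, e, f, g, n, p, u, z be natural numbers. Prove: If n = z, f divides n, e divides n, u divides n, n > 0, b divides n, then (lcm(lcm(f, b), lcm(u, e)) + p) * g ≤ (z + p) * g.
Because f divides n and b divides n, lcm(f, b) divides n. u divides n and e divides n, thus lcm(u, e) divides n. lcm(f, b) divides n, so lcm(lcm(f, b), lcm(u, e)) divides n. Since n > 0, lcm(lcm(f, b), lcm(u, e)) ≤ n. Since n = z, lcm(lcm(f, b), lcm(u, e)) ≤ z. Then lcm(lcm(f, b), lcm(u, e)) + p ≤ z + p. By multiplying by a non-negative, (lcm(lcm(f, b), lcm(u, e)) + p) * g ≤ (z + p) * g.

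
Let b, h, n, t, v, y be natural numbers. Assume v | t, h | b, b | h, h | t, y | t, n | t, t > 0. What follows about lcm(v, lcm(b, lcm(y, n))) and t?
lcm(v, lcm(b, lcm(y, n))) ≤ t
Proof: h | b and b | h, so h = b. Since h | t, b | t. y | t and n | t, hence lcm(y, n) | t. Since b | t, lcm(b, lcm(y, n)) | t. v | t, so lcm(v, lcm(b, lcm(y, n))) | t. Since t > 0, lcm(v, lcm(b, lcm(y, n))) ≤ t.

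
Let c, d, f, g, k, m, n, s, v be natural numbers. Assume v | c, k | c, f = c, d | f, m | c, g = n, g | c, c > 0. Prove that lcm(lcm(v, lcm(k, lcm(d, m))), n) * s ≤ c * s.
f = c and d | f, therefore d | c. m | c, so lcm(d, m) | c. k | c, so lcm(k, lcm(d, m)) | c. v | c, so lcm(v, lcm(k, lcm(d, m))) | c. g = n and g | c, therefore n | c. Since lcm(v, lcm(k, lcm(d, m))) | c, lcm(lcm(v, lcm(k, lcm(d, m))), n) | c. Since c > 0, lcm(lcm(v, lcm(k, lcm(d, m))), n) ≤ c. Then lcm(lcm(v, lcm(k, lcm(d, m))), n) * s ≤ c * s.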